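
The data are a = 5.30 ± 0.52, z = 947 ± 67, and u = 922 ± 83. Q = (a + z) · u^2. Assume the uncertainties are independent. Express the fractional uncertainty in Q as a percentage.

Let w = a + z = 952. δw = √(δa² + δz²) = √(0.270 + 4490) = 67.0, so δw/w = 0.0704.
Q is then a monomial in w, u:
δQ/Q = √((δw/w)² + (2·δu/u)²) = √(0.00495 + 0.0324) = 0.193

19.3%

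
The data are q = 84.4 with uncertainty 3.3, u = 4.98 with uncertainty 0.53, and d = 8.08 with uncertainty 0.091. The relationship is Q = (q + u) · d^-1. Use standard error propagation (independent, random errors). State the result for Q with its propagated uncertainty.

Let w = q + u = 89.4. δw = √(δq² + δu²) = √(10.9 + 0.281) = 3.34, so δw/w = 0.0374.
Q is then a monomial in w, d:
δQ/Q = √((δw/w)² + (-1·δd/d)²) = √(0.00140 + 0.000127) = 0.0391
Q = 11.1, so δQ = 0.0391 × 11.1 = 0.432.

11.1 ± 0.432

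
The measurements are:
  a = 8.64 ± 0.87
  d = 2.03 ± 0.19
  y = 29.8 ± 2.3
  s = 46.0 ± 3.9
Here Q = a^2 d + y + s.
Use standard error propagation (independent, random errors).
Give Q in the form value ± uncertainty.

227 ± 34.0

Let p = a^2·d = 152. δp/p = √((2·δa/a)² + (1·δd/d)²) = √(0.0406 + 0.00876) = 0.222, so δp = 33.7.
Q = p + y + s: δQ = √(δp² + δy² + δs²) = √(1130 + 5.29 + 15.2) = 34.0
Q = 227.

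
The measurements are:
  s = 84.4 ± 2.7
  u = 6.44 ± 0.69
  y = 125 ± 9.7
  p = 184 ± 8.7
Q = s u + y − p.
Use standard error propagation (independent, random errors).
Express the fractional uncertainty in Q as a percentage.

12.8%

Let w = s·u = 544. δw/w = √((1·δs/s)² + (1·δu/u)²) = √(0.00102 + 0.0115) = 0.112, so δw = 60.8.
Q = w + y − p: δQ = √(δw² + δy² + δp²) = √(3690 + 94.1 + 75.7) = 62.2
Q = 485, so δQ/Q = 62.2/485 = 0.128.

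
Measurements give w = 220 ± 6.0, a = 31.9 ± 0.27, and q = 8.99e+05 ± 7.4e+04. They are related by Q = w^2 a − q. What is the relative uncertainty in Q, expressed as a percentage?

Let p = w^2·a = 1.54e+06. δp/p = √((2·δw/w)² + (1·δa/a)²) = √(0.00298 + 7.16e-05) = 0.0552, so δp = 85200.
Q = p − q: δQ = √(δp² + δq²) = √(7.26e+09 + 5.48e+09) = 1.13e+05
Q = 6.45e+05, so δQ/Q = 1.13e+05/6.45e+05 = 0.175.

17.5%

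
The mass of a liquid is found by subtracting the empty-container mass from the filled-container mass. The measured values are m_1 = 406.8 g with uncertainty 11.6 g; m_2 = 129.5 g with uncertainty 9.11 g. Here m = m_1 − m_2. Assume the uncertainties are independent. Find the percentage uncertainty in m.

Each term contributes (cᵢ δxᵢ)² to (δm)²:
  (δm_1)² = 135;  (δm_2)² = 83.0
δm = √(218) = 14.7 g
m = 277.3 g, so δm/m = 14.7/277.3 = 0.0532.

5.32%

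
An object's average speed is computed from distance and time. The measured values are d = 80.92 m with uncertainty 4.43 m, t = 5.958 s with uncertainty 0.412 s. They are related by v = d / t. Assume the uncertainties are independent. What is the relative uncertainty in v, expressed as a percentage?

8.82%

For a monomial v ∝ d, t^-1, fractional errors add in quadrature:
  (1·δd/d)² = (1×0.0547)² = 0.00300;  (-1·δt/t)² = (-1×0.0692)² = 0.00478
δv/v = √(0.00778) = 0.0882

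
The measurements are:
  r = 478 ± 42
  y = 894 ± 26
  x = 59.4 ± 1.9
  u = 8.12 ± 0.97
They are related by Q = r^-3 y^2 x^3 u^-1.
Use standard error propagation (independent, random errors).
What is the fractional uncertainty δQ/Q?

0.310

Q is a product of powers, so relative uncertainties combine in quadrature:
  (-3·δr/r)² = (-3×0.0879)² = 0.0695;  (2·δy/y)² = (2×0.0291)² = 0.00338;  (3·δx/x)² = (3×0.0320)² = 0.00921;  (-1·δu/u)² = (-1×0.119)² = 0.0143
δQ/Q = √(0.0963) = 0.310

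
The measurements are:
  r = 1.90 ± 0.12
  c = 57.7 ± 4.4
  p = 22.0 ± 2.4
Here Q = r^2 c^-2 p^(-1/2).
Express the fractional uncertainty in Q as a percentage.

Each factor contributes (exponent × relative error)² to (δQ/Q)²:
  (2·δr/r)² = (2×0.0632)² = 0.0160;  (-2·δc/c)² = (-2×0.0763)² = 0.0233;  (−½·δp/p)² = (-0.5×0.109)² = 0.00298
δQ/Q = √(0.0422) = 0.205

20.5%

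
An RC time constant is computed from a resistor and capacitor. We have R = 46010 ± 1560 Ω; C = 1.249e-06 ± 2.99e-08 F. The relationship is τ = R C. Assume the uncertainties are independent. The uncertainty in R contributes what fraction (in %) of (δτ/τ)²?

(δτ/τ)² = (1·δR/R)² + (1·δC/C)²
  R term: (1×0.0339)² = 0.00115
  C term: (1×0.0239)² = 0.000573
Total = 0.00172. Share from R = 0.00115/0.00172 = 0.667.

66.7%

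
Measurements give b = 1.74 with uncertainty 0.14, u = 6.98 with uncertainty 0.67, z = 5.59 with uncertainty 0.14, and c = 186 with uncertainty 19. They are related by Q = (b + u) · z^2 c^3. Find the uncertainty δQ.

5.62e+08

Let w = b + u = 8.72. δw = √(δb² + δu²) = √(0.0196 + 0.449) = 0.684, so δw/w = 0.0785.
Q is then a monomial in w, z, c:
δQ/Q = √((δw/w)² + (2·δz/z)² + (3·δc/c)²) = √(0.00616 + 0.00251 + 0.0939) = 0.320
Q = 1.75e+09, so δQ = 0.320 × 1.75e+09 = 5.62e+08.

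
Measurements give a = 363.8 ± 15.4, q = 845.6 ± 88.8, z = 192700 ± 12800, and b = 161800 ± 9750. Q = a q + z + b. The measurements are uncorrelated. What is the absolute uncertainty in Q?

38400

Let p = a·q = 307600. δp/p = √((1·δa/a)² + (1·δq/q)²) = √(0.00179 + 0.0110) = 0.113, so δp = 34800.
Q = p + z + b: δQ = √(δp² + δz² + δb²) = √(1.21e+09 + 1.64e+08 + 9.51e+07) = 38400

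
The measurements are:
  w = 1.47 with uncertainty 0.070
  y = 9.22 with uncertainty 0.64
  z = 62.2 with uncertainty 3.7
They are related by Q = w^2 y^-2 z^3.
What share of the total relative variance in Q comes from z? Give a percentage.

52.9%

(δQ/Q)² = (2·δw/w)² + (-2·δy/y)² + (3·δz/z)²
  w term: (2×0.0476)² = 0.00907
  y term: (-2×0.0694)² = 0.0193
  z term: (3×0.0595)² = 0.0318
Total = 0.0602. Share from z = 0.0318/0.0602 = 0.529.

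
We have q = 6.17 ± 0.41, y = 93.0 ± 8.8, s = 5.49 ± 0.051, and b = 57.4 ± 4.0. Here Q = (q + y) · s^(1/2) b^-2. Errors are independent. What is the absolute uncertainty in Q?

Let u = q + y = 99.2. δu = √(δq² + δy²) = √(0.168 + 77.4) = 8.81, so δu/u = 0.0888.
Q is then a monomial in u, s, b:
δQ/Q = √((δu/u)² + (½·δs/s)² + (-2·δb/b)²) = √(0.00789 + 2.16e-05 + 0.0194) = 0.165
Q = 0.0705, so δQ = 0.165 × 0.0705 = 0.0117.

0.0117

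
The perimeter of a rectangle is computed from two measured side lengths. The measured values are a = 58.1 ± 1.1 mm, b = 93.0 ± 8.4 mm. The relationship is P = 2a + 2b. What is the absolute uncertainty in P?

16.9 mm

P is a linear combination, so absolute uncertainties add in quadrature:
  (2·δa)² = 4.84;  (2·δb)² = 282
δP = √(287) = 16.9 mm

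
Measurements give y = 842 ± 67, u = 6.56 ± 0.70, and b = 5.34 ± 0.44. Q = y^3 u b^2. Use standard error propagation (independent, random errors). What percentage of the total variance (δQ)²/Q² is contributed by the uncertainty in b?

(δQ/Q)² = (3·δy/y)² + (1·δu/u)² + (2·δb/b)²
  y term: (3×0.0796)² = 0.0570
  u term: (1×0.107)² = 0.0114
  b term: (2×0.0824)² = 0.0272
Total = 0.0955. Share from b = 0.0272/0.0955 = 0.284.

28.4%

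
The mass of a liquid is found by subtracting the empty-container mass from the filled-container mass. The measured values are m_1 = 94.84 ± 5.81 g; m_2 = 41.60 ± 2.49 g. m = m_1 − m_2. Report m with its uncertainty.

Sums and differences: (δm)² = Σ (cᵢ δxᵢ)².
  (δm_1)² = 33.8;  (δm_2)² = 6.20
δm = √(40.0) = 6.32 g
m = 53.24 g.

53.24 ± 6.32 g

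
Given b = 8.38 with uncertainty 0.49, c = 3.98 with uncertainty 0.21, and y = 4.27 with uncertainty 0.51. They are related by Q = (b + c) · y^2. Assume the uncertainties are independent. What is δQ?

54.7

Let u = b + c = 12.4. δu = √(δb² + δc²) = √(0.240 + 0.0441) = 0.533, so δu/u = 0.0431.
Q is then a monomial in u, y:
δQ/Q = √((δu/u)² + (2·δy/y)²) = √(0.00186 + 0.0571) = 0.243
Q = 225, so δQ = 0.243 × 225 = 54.7.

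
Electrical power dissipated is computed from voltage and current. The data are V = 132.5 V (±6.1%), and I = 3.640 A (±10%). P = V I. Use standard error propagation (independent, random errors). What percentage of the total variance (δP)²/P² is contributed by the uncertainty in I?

(δP/P)² = (1·δV/V)² + (1·δI/I)²
  V term: (1×0.0610)² = 0.00372
  I term: (1×0.100)² = 0.0100
Total = 0.0137. Share from I = 0.0100/0.0137 = 0.729.

72.9%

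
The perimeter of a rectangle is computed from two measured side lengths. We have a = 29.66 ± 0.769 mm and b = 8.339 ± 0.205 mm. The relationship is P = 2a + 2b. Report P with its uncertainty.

Sums and differences: (δP)² = Σ (cᵢ δxᵢ)².
  (2·δa)² = 2.37;  (2·δb)² = 0.168
δP = √(2.53) = 1.59 mm
P = 76.00 mm.

76.00 ± 1.59 mm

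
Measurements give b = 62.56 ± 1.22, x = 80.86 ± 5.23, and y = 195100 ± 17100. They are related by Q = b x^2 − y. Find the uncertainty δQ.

Let p = b·x^2 = 409000. δp/p = √((1·δb/b)² + (2·δx/x)²) = √(0.000380 + 0.0167) = 0.131, so δp = 53500.
Q = p − y: δQ = √(δp² + δy²) = √(2.86e+09 + 2.92e+08) = 56200

56200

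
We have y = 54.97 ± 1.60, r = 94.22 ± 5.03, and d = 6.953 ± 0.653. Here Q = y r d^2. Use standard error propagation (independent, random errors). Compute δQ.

49400

Relative error in a monomial: (δQ/Q)² = Σ (nᵢ · δxᵢ/xᵢ)².
  (1·δy/y)² = (1×0.0291)² = 0.000847;  (1·δr/r)² = (1×0.0534)² = 0.00285;  (2·δd/d)² = (2×0.0939)² = 0.0353
δQ/Q = √(0.0390) = 0.197
Q = 250400, so δQ = 0.197 × 250400 = 49400.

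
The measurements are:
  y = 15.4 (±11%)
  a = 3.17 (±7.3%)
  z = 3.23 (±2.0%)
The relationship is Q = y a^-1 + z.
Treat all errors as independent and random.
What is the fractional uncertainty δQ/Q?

Let p = y·a^-1 = 4.86. δp/p = √((1·δy/y)² + (-1·δa/a)²) = √(0.0121 + 0.00533) = 0.132, so δp = 0.641.
Q = p + z: δQ = √(δp² + δz²) = √(0.411 + 0.00417) = 0.645
Q = 8.09, so δQ/Q = 0.645/8.09 = 0.0797.

0.0797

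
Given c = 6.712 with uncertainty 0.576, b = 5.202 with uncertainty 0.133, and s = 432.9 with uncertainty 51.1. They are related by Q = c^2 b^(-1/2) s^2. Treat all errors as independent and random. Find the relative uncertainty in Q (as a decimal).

0.292

For a monomial Q ∝ c^2, b^(-1/2), s^2, fractional errors add in quadrature:
  (2·δc/c)² = (2×0.0858)² = 0.0295;  (−½·δb/b)² = (-0.5×0.0256)² = 0.000163;  (2·δs/s)² = (2×0.118)² = 0.0557
δQ/Q = √(0.0854) = 0.292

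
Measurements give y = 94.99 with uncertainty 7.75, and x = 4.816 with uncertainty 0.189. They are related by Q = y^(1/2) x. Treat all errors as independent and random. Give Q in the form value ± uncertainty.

46.94 ± 2.66

Since Q is a product/quotient, work with relative uncertainties:
  (½·δy/y)² = (0.5×0.0816)² = 0.00166;  (1·δx/x)² = (1×0.0392)² = 0.00154
δQ/Q = √(0.00320) = 0.0566
Q = 46.94, so δQ = 0.0566 × 46.94 = 2.66.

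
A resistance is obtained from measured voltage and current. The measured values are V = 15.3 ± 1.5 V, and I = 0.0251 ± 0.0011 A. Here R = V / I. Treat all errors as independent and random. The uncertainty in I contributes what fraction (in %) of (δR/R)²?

(δR/R)² = (1·δV/V)² + (-1·δI/I)²
  V term: (1×0.0980)² = 0.00961
  I term: (-1×0.0438)² = 0.00192
Total = 0.0115. Share from I = 0.00192/0.0115 = 0.167.

16.7%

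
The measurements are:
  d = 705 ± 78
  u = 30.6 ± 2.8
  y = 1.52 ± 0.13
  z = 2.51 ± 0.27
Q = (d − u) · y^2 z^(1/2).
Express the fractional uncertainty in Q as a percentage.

Let w = d − u = 674. δw = √(δd² + δu²) = √(6080 + 7.84) = 78.1, so δw/w = 0.116.
Q is then a monomial in w, y, z:
δQ/Q = √((δw/w)² + (2·δy/y)² + (½·δz/z)²) = √(0.0134 + 0.0293 + 0.00289) = 0.213

21.3%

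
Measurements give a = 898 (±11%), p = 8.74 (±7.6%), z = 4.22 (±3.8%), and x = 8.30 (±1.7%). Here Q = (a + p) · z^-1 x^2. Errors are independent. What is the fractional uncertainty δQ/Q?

0.120

Let u = a + p = 907. δu = √(δa² + δp²) = √(9760 + 0.441) = 98.8, so δu/u = 0.109.
Q is then a monomial in u, z, x:
δQ/Q = √((δu/u)² + (-1·δz/z)² + (2·δx/x)²) = √(0.0119 + 0.00144 + 0.00116) = 0.120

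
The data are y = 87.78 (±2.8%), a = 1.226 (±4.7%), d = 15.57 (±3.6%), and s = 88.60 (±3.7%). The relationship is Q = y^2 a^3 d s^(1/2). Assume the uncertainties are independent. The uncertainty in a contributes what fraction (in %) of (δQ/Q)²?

(δQ/Q)² = (2·δy/y)² + (3·δa/a)² + (1·δd/d)² + (½·δs/s)²
  y term: (2×0.0280)² = 0.00314
  a term: (3×0.0470)² = 0.0199
  d term: (1×0.0360)² = 0.00130
  s term: (0.5×0.0370)² = 0.000342
Total = 0.0247. Share from a = 0.0199/0.0247 = 0.806.

80.6%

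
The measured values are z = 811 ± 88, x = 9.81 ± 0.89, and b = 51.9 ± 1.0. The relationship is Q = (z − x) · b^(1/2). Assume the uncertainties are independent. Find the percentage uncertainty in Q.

Let u = z − x = 801. δu = √(δz² + δx²) = √(7740 + 0.792) = 88.0, so δu/u = 0.110.
Q is then a monomial in u, b:
δQ/Q = √((δu/u)² + (½·δb/b)²) = √(0.0121 + 9.28e-05) = 0.110

11.0%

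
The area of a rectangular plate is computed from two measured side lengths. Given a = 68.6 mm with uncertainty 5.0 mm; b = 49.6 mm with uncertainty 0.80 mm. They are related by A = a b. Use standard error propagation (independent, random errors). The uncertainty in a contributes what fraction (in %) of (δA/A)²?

(δA/A)² = (1·δa/a)² + (1·δb/b)²
  a term: (1×0.0729)² = 0.00531
  b term: (1×0.0161)² = 0.000260
Total = 0.00557. Share from a = 0.00531/0.00557 = 0.953.

95.3%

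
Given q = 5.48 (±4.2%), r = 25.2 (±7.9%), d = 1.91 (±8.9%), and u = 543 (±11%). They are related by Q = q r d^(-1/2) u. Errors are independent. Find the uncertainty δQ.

Relative error in a monomial: (δQ/Q)² = Σ (nᵢ · δxᵢ/xᵢ)².
  (1·δq/q)² = (1×0.0420)² = 0.00176;  (1·δr/r)² = (1×0.0790)² = 0.00624;  (−½·δd/d)² = (-0.5×0.0890)² = 0.00198;  (1·δu/u)² = (1×0.110)² = 0.0121
δQ/Q = √(0.0221) = 0.149
Q = 54300, so δQ = 0.149 × 54300 = 8060.

8060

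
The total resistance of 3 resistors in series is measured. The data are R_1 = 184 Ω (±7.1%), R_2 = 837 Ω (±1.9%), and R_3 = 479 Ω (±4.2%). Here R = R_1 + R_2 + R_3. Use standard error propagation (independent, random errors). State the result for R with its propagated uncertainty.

Sums and differences: (δR)² = Σ (cᵢ δxᵢ)².
  (δR_1)² = 171;  (δR_2)² = 253;  (δR_3)² = 405
δR = √(828) = 28.8 Ω
R = 1500 Ω.

1500 ± 28.8 Ω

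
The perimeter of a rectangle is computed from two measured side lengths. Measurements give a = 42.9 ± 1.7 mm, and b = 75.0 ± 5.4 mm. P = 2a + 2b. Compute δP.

11.3 mm

For a sum/difference, combine absolute errors in quadrature:
  (2·δa)² = 11.6;  (2·δb)² = 117
δP = √(128) = 11.3 mm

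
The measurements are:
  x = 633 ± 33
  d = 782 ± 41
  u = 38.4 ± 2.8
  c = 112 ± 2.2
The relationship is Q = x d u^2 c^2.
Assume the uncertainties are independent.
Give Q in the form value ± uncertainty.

(9.16 ± 1.54) × 10^12

Q is a product of powers, so relative uncertainties combine in quadrature:
  (1·δx/x)² = (1×0.0521)² = 0.00272;  (1·δd/d)² = (1×0.0524)² = 0.00275;  (2·δu/u)² = (2×0.0729)² = 0.0213;  (2·δc/c)² = (2×0.0196)² = 0.00154
δQ/Q = √(0.0283) = 0.168
Q = 9.16e+12, so δQ = 0.168 × 9.16e+12 = 1.54e+12.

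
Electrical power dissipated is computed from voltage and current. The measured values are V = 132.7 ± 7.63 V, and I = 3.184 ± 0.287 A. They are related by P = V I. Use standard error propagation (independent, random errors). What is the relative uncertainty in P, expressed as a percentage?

Since P is a product/quotient, work with relative uncertainties:
  (1·δV/V)² = (1×0.0575)² = 0.00331;  (1·δI/I)² = (1×0.0901)² = 0.00812
δP/P = √(0.0114) = 0.107

10.7%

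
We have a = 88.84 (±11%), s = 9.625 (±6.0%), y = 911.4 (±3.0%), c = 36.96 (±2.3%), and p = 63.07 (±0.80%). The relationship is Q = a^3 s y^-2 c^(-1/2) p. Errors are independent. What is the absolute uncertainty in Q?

Q is a product of powers, so relative uncertainties combine in quadrature:
  (3·δa/a)² = (3×0.110)² = 0.109;  (1·δs/s)² = (1×0.0600)² = 0.00360;  (-2·δy/y)² = (-2×0.0300)² = 0.00360;  (−½·δc/c)² = (-0.5×0.0230)² = 0.000132;  (1·δp/p)² = (1×0.00800)² = 6.4e-05
δQ/Q = √(0.116) = 0.341
Q = 84.29, so δQ = 0.341 × 84.29 = 28.7.

28.7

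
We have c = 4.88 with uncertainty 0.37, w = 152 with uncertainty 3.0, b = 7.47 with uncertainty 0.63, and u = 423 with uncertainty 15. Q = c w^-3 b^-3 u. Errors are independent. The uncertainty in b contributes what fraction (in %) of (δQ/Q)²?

85.9%

(δQ/Q)² = (1·δc/c)² + (-3·δw/w)² + (-3·δb/b)² + (1·δu/u)²
  c term: (1×0.0758)² = 0.00575
  w term: (-3×0.0197)² = 0.00351
  b term: (-3×0.0843)² = 0.0640
  u term: (1×0.0355)² = 0.00126
Total = 0.0745. Share from b = 0.0640/0.0745 = 0.859.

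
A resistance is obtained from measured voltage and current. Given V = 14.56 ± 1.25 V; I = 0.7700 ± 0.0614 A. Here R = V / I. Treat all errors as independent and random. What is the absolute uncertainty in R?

Since R is a product/quotient, work with relative uncertainties:
  (1·δV/V)² = (1×0.0859)² = 0.00737;  (-1·δI/I)² = (-1×0.0797)² = 0.00636
δR/R = √(0.0137) = 0.117
R = 18.91 Ω, so δR = 0.117 × 18.91 = 2.22 Ω.

2.22 Ω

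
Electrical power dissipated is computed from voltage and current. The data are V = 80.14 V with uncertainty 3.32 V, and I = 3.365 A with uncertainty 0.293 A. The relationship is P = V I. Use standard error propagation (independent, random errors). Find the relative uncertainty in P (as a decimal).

0.0964

Relative error in a monomial: (δP/P)² = Σ (nᵢ · δxᵢ/xᵢ)².
  (1·δV/V)² = (1×0.0414)² = 0.00172;  (1·δI/I)² = (1×0.0871)² = 0.00758
δP/P = √(0.00930) = 0.0964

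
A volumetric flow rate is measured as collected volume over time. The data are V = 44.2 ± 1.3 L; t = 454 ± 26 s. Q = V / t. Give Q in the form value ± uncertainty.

Each factor contributes (exponent × relative error)² to (δQ/Q)²:
  (1·δV/V)² = (1×0.0294)² = 0.000865;  (-1·δt/t)² = (-1×0.0573)² = 0.00328
δQ/Q = √(0.00414) = 0.0644
Q = 0.0974 L/s, so δQ = 0.0644 × 0.0974 = 0.00627 L/s.

0.0974 ± 0.00627 L/s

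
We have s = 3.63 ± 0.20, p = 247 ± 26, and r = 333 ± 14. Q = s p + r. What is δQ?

Let w = s·p = 897. δw/w = √((1·δs/s)² + (1·δp/p)²) = √(0.00304 + 0.0111) = 0.119, so δw = 107.
Q = w + r: δQ = √(δw² + δr²) = √(11300 + 196) = 107

107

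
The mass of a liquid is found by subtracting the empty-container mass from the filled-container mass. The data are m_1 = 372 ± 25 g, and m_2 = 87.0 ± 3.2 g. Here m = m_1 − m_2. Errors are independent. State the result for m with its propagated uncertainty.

Each term contributes (cᵢ δxᵢ)² to (δm)²:
  (δm_1)² = 625;  (δm_2)² = 10.2
δm = √(635) = 25.2 g
m = 285 g.

285 ± 25.2 g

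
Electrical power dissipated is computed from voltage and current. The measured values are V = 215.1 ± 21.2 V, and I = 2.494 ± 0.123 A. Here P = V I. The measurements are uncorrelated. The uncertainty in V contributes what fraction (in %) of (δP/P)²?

80.0%

(δP/P)² = (1·δV/V)² + (1·δI/I)²
  V term: (1×0.0986)² = 0.00971
  I term: (1×0.0493)² = 0.00243
Total = 0.0121. Share from V = 0.00971/0.0121 = 0.800.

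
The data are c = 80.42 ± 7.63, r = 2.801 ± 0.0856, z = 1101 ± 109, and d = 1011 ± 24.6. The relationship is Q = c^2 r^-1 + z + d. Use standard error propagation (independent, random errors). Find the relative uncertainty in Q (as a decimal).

Let p = c^2·r^-1 = 2309. δp/p = √((2·δc/c)² + (-1·δr/r)²) = √(0.0360 + 0.000934) = 0.192, so δp = 444.
Q = p + z + d: δQ = √(δp² + δz² + δd²) = √(1.97e+05 + 11900 + 605) = 458
Q = 4421, so δQ/Q = 458/4421 = 0.104.

0.104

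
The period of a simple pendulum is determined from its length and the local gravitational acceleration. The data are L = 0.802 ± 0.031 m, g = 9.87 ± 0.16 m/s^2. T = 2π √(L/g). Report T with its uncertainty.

1.79 ± 0.0375 s

Products/powers → add relative errors in quadrature, weighted by exponent:
  (½·δL/L)² = (0.5×0.0387)² = 0.000374;  (−½·δg/g)² = (-0.5×0.0162)² = 6.57e-05
δT/T = √(0.000439) = 0.0210
T = 1.79 s, so δT = 0.0210 × 1.79 = 0.0375 s.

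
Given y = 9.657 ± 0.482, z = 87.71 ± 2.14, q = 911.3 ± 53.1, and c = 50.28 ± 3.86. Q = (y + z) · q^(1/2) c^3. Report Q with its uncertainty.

Let u = y + z = 97.37. δu = √(δy² + δz²) = √(0.232 + 4.58) = 2.19, so δu/u = 0.0225.
Q is then a monomial in u, q, c:
δQ/Q = √((δu/u)² + (½·δq/q)² + (3·δc/c)²) = √(0.000508 + 0.000849 + 0.0530) = 0.233
Q = 3.736e+08, so δQ = 0.233 × 3.736e+08 = 8.71e+07.

(3.736 ± 0.871) × 10^8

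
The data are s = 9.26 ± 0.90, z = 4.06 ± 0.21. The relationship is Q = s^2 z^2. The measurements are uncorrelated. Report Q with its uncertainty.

1410 ± 311

Since Q is a product/quotient, work with relative uncertainties:
  (2·δs/s)² = (2×0.0972)² = 0.0378;  (2·δz/z)² = (2×0.0517)² = 0.0107
δQ/Q = √(0.0485) = 0.220
Q = 1410, so δQ = 0.220 × 1410 = 311.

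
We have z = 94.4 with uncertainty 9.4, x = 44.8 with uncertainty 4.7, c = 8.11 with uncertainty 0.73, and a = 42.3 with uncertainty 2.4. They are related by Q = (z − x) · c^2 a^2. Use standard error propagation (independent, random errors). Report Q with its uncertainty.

Let u = z − x = 49.6. δu = √(δz² + δx²) = √(88.4 + 22.1) = 10.5, so δu/u = 0.212.
Q is then a monomial in u, c, a:
δQ/Q = √((δu/u)² + (2·δc/c)² + (2·δa/a)²) = √(0.0449 + 0.0324 + 0.0129) = 0.300
Q = 5.84e+06, so δQ = 0.300 × 5.84e+06 = 1.75e+06.

(5.84 ± 1.75) × 10^6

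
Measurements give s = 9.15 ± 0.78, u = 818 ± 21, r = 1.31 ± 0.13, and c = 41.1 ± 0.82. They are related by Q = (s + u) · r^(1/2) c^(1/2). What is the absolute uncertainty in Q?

Let w = s + u = 827. δw = √(δs² + δu²) = √(0.608 + 441) = 21.0, so δw/w = 0.0254.
Q is then a monomial in w, r, c:
δQ/Q = √((δw/w)² + (½·δr/r)² + (½·δc/c)²) = √(0.000645 + 0.00246 + 9.95e-05) = 0.0566
Q = 6070, so δQ = 0.0566 × 6070 = 344.

344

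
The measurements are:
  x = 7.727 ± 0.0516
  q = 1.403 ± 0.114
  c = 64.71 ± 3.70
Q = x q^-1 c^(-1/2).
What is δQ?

Since Q is a product/quotient, work with relative uncertainties:
  (1·δx/x)² = (1×0.00668)² = 4.46e-05;  (-1·δq/q)² = (-1×0.0813)² = 0.00660;  (−½·δc/c)² = (-0.5×0.0572)² = 0.000817
δQ/Q = √(0.00746) = 0.0864
Q = 0.6846, so δQ = 0.0864 × 0.6846 = 0.0592.

0.0592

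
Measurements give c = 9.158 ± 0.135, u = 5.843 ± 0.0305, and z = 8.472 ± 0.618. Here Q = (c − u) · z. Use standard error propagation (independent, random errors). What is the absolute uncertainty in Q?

2.36

Let w = c − u = 3.315. δw = √(δc² + δu²) = √(0.0182 + 0.000930) = 0.138, so δw/w = 0.0418.
Q is then a monomial in w, z:
δQ/Q = √((δw/w)² + (1·δz/z)²) = √(0.00174 + 0.00532) = 0.0840
Q = 28.08, so δQ = 0.0840 × 28.08 = 2.36.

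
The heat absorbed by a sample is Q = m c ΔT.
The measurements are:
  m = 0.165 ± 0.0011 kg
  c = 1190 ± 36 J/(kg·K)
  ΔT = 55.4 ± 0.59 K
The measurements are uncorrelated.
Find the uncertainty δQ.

356 J

Q is a product of powers, so relative uncertainties combine in quadrature:
  (1·δm/m)² = (1×0.00667)² = 4.44e-05;  (1·δc/c)² = (1×0.0303)² = 0.000915;  (1·δΔT/ΔT)² = (1×0.0106)² = 0.000113
δQ/Q = √(0.00107) = 0.0328
Q = 10900 J, so δQ = 0.0328 × 10900 = 356 J.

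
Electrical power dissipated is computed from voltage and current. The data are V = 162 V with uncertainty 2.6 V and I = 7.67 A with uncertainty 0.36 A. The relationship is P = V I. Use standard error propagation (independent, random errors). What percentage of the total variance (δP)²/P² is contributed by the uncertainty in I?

(δP/P)² = (1·δV/V)² + (1·δI/I)²
  V term: (1×0.0160)² = 0.000258
  I term: (1×0.0469)² = 0.00220
Total = 0.00246. Share from I = 0.00220/0.00246 = 0.895.

89.5%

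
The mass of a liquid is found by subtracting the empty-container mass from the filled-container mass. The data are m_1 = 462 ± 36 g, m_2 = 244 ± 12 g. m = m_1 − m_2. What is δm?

Each term contributes (cᵢ δxᵢ)² to (δm)²:
  (δm_1)² = 1300;  (δm_2)² = 144
δm = √(1440) = 37.9 g

37.9 g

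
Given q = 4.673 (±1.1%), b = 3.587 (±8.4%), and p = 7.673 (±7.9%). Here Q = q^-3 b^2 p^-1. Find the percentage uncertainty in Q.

18.9%

Since Q is a product/quotient, work with relative uncertainties:
  (-3·δq/q)² = (-3×0.0110)² = 0.00109;  (2·δb/b)² = (2×0.0840)² = 0.0282;  (-1·δp/p)² = (-1×0.0790)² = 0.00624
δQ/Q = √(0.0356) = 0.189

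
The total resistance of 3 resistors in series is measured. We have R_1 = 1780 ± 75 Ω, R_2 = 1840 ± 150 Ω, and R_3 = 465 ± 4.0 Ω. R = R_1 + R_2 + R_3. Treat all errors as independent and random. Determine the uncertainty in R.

168 Ω

Sums and differences: (δR)² = Σ (cᵢ δxᵢ)².
  (δR_1)² = 5620;  (δR_2)² = 22500;  (δR_3)² = 16.0
δR = √(28100) = 168 Ω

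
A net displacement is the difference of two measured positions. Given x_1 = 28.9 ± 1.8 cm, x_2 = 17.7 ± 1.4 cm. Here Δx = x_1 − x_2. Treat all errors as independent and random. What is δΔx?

2.28 cm

For a sum/difference, combine absolute errors in quadrature:
  (δx_1)² = 3.24;  (δx_2)² = 1.96
δΔx = √(5.20) = 2.28 cm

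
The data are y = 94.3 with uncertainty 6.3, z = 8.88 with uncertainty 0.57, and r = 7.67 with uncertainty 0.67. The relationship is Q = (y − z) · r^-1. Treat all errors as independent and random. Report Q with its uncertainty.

11.1 ± 1.28

Let u = y − z = 85.4. δu = √(δy² + δz²) = √(39.7 + 0.325) = 6.33, so δu/u = 0.0741.
Q is then a monomial in u, r:
δQ/Q = √((δu/u)² + (-1·δr/r)²) = √(0.00548 + 0.00763) = 0.115
Q = 11.1, so δQ = 0.115 × 11.1 = 1.28.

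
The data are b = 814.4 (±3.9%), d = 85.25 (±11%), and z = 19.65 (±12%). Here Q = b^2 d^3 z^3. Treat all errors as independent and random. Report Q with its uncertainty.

(3.118 ± 1.54) × 10^15

Since Q is a product/quotient, work with relative uncertainties:
  (2·δb/b)² = (2×0.0390)² = 0.00608;  (3·δd/d)² = (3×0.110)² = 0.109;  (3·δz/z)² = (3×0.120)² = 0.130
δQ/Q = √(0.245) = 0.495
Q = 3.118e+15, so δQ = 0.495 × 3.118e+15 = 1.54e+15.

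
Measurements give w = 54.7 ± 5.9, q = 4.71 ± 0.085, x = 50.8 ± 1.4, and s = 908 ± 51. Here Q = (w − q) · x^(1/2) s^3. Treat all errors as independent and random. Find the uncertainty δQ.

5.5e+10

Let u = w − q = 50.0. δu = √(δw² + δq²) = √(34.8 + 0.00723) = 5.90, so δu/u = 0.118.
Q is then a monomial in u, x, s:
δQ/Q = √((δu/u)² + (½·δx/x)² + (3·δs/s)²) = √(0.0139 + 0.000190 + 0.0284) = 0.206
Q = 2.67e+11, so δQ = 0.206 × 2.67e+11 = 5.5e+10.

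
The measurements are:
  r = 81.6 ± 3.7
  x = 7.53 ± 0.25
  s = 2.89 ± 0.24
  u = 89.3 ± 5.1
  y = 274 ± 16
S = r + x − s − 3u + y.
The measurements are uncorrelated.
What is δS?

22.4

Absolute uncertainties add in quadrature for a linear combination:
  (δr)² = 13.7;  (δx)² = 0.0625;  (δs)² = 0.0576;  (3·δu)² = 234;  (δy)² = 256
δS = √(504) = 22.4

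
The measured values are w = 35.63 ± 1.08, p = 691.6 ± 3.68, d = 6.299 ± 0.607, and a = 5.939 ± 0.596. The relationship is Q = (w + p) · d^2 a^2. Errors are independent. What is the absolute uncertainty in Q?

2.83e+05

Let u = w + p = 727.2. δu = √(δw² + δp²) = √(1.17 + 13.5) = 3.84, so δu/u = 0.00527.
Q is then a monomial in u, d, a:
δQ/Q = √((δu/u)² + (2·δd/d)² + (2·δa/a)²) = √(2.78e-05 + 0.0371 + 0.0403) = 0.278
Q = 1.018e+06, so δQ = 0.278 × 1.018e+06 = 2.83e+05.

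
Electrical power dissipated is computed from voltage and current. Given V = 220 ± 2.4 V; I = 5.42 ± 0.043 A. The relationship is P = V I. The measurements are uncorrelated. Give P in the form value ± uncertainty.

1190 ± 16.1 W

For a monomial P ∝ V, I, fractional errors add in quadrature:
  (1·δV/V)² = (1×0.0109)² = 0.000119;  (1·δI/I)² = (1×0.00793)² = 6.29e-05
δP/P = √(0.000182) = 0.0135
P = 1190 W, so δP = 0.0135 × 1190 = 16.1 W.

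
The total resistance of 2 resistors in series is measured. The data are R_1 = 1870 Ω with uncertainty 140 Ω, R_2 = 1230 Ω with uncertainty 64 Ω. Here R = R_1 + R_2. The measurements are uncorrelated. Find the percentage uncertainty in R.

Absolute uncertainties add in quadrature for a linear combination:
  (δR_1)² = 19600;  (δR_2)² = 4100
δR = √(23700) = 154 Ω
R = 3100 Ω, so δR/R = 154/3100 = 0.0497.

4.97%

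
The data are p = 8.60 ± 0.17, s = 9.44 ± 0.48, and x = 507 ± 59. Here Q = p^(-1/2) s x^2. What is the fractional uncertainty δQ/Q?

0.238

Since Q is a product/quotient, work with relative uncertainties:
  (−½·δp/p)² = (-0.5×0.0198)² = 9.77e-05;  (1·δs/s)² = (1×0.0508)² = 0.00259;  (2·δx/x)² = (2×0.116)² = 0.0542
δQ/Q = √(0.0569) = 0.238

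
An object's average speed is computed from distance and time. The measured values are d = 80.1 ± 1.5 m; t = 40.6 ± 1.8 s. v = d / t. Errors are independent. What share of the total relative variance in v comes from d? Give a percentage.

15.1%

(δv/v)² = (1·δd/d)² + (-1·δt/t)²
  d term: (1×0.0187)² = 0.000351
  t term: (-1×0.0443)² = 0.00197
Total = 0.00232. Share from d = 0.000351/0.00232 = 0.151.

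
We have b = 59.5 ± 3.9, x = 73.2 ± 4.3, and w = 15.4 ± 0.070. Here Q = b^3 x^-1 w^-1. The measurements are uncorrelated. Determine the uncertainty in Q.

Since Q is a product/quotient, work with relative uncertainties:
  (3·δb/b)² = (3×0.0655)² = 0.0387;  (-1·δx/x)² = (-1×0.0587)² = 0.00345;  (-1·δw/w)² = (-1×0.00455)² = 2.07e-05
δQ/Q = √(0.0421) = 0.205
Q = 187, so δQ = 0.205 × 187 = 38.4.

38.4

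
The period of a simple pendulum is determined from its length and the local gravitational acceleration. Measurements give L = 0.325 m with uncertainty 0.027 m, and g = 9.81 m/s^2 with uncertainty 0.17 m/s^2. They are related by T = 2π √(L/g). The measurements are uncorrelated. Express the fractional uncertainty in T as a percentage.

4.24%

Each factor contributes (exponent × relative error)² to (δT/T)²:
  (½·δL/L)² = (0.5×0.0831)² = 0.00173;  (−½·δg/g)² = (-0.5×0.0173)² = 7.51e-05
δT/T = √(0.00180) = 0.0424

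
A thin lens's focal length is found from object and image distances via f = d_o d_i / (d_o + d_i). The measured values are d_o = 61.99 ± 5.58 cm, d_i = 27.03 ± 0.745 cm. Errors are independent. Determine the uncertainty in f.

0.629 cm

∂f/∂d_o = (d_i/(d_o+d_i))² = 0.0922;  ∂f/∂d_i = (d_o/(d_o+d_i))² = 0.485
δf = √((∂f/∂d_o · δd_o)² + (∂f/∂d_i · δd_i)²) = √(0.265 + 0.131) = 0.629 cm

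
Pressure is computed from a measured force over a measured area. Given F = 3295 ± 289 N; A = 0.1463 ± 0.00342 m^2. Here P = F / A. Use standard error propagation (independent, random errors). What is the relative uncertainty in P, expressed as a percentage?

For a monomial P ∝ F, A^-1, fractional errors add in quadrature:
  (1·δF/F)² = (1×0.0877)² = 0.00769;  (-1·δA/A)² = (-1×0.0234)² = 0.000546
δP/P = √(0.00824) = 0.0908

9.08%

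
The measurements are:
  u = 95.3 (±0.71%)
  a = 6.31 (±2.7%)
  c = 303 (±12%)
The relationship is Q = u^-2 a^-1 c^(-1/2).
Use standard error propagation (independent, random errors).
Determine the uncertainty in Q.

6.75e-08

Relative error in a monomial: (δQ/Q)² = Σ (nᵢ · δxᵢ/xᵢ)².
  (-2·δu/u)² = (-2×0.00710)² = 0.000202;  (-1·δa/a)² = (-1×0.0270)² = 0.000729;  (−½·δc/c)² = (-0.5×0.120)² = 0.00360
δQ/Q = √(0.00453) = 0.0673
Q = 1e-06, so δQ = 0.0673 × 1e-06 = 6.75e-08.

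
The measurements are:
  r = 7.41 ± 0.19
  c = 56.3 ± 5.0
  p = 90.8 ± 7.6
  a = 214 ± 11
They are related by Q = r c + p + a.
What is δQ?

40.8

Let w = r·c = 417. δw/w = √((1·δr/r)² + (1·δc/c)²) = √(0.000657 + 0.00789) = 0.0924, so δw = 38.6.
Q = w + p + a: δQ = √(δw² + δp² + δa²) = √(1490 + 57.8 + 121) = 40.8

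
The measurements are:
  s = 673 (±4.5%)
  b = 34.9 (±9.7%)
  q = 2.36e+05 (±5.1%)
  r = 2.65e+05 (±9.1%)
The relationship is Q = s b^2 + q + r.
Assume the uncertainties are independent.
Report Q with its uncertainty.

(1.32 ± 0.165) × 10^6

Let p = s·b^2 = 8.2e+05. δp/p = √((1·δs/s)² + (2·δb/b)²) = √(0.00202 + 0.0376) = 0.199, so δp = 1.63e+05.
Q = p + q + r: δQ = √(δp² + δq² + δr²) = √(2.66e+10 + 1.45e+08 + 5.82e+08) = 1.65e+05
Q = 1.32e+06.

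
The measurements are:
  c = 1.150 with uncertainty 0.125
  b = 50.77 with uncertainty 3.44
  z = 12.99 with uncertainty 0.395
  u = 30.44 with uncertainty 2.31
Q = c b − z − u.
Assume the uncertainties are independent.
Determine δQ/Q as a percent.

Let p = c·b = 58.39. δp/p = √((1·δc/c)² + (1·δb/b)²) = √(0.0118 + 0.00459) = 0.128, so δp = 7.48.
Q = p − z − u: δQ = √(δp² + δz² + δu²) = √(55.9 + 0.156 + 5.34) = 7.84
Q = 14.96, so δQ/Q = 7.84/14.96 = 0.524.

52.4%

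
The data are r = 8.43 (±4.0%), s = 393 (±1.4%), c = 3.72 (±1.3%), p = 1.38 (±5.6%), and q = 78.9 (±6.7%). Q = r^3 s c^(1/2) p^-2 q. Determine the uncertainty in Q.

3.35e+06

Since Q is a product/quotient, work with relative uncertainties:
  (3·δr/r)² = (3×0.0400)² = 0.0144;  (1·δs/s)² = (1×0.0140)² = 0.000196;  (½·δc/c)² = (0.5×0.0130)² = 4.23e-05;  (-2·δp/p)² = (-2×0.0560)² = 0.0125;  (1·δq/q)² = (1×0.0670)² = 0.00449
δQ/Q = √(0.0317) = 0.178
Q = 1.88e+07, so δQ = 0.178 × 1.88e+07 = 3.35e+06.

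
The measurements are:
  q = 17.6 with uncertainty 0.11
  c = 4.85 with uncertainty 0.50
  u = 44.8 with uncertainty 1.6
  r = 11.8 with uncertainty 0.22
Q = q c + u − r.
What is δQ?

8.96

Let p = q·c = 85.4. δp/p = √((1·δq/q)² + (1·δc/c)²) = √(3.91e-05 + 0.0106) = 0.103, so δp = 8.82.
Q = p + u − r: δQ = √(δp² + δu² + δr²) = √(77.7 + 2.56 + 0.0484) = 8.96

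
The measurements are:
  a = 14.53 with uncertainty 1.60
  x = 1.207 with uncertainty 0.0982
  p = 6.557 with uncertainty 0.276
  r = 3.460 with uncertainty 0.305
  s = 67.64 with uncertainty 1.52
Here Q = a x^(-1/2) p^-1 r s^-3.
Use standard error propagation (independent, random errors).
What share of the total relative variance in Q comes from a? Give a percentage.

43.5%

(δQ/Q)² = (1·δa/a)² + (−½·δx/x)² + (-1·δp/p)² + (1·δr/r)² + (-3·δs/s)²
  a term: (1×0.110)² = 0.0121
  x term: (-0.5×0.0814)² = 0.00165
  p term: (-1×0.0421)² = 0.00177
  r term: (1×0.0882)² = 0.00777
  s term: (-3×0.0225)² = 0.00454
Total = 0.0279. Share from a = 0.0121/0.0279 = 0.435.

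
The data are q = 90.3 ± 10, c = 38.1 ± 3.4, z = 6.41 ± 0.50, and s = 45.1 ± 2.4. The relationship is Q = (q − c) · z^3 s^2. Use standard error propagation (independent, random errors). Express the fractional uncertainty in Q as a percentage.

32.7%

Let u = q − c = 52.2. δu = √(δq² + δc²) = √(100 + 11.6) = 10.6, so δu/u = 0.202.
Q is then a monomial in u, z, s:
δQ/Q = √((δu/u)² + (3·δz/z)² + (2·δs/s)²) = √(0.0409 + 0.0548 + 0.0113) = 0.327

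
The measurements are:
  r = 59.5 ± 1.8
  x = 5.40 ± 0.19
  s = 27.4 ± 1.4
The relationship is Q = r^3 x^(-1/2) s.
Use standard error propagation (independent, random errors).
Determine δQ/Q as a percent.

Each factor contributes (exponent × relative error)² to (δQ/Q)²:
  (3·δr/r)² = (3×0.0303)² = 0.00824;  (−½·δx/x)² = (-0.5×0.0352)² = 0.000309;  (1·δs/s)² = (1×0.0511)² = 0.00261
δQ/Q = √(0.0112) = 0.106

10.6%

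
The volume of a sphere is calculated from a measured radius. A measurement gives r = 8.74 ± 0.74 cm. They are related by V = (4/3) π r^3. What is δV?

For a monomial V ∝ r^3, fractional errors add in quadrature:
  (3·δr/r)² = (3×0.0847)² = 0.0645
δV/V = √(0.0645) = 0.254
V = 2800 cm^3, so δV = 0.254 × 2800 = 710 cm^3.

710 cm^3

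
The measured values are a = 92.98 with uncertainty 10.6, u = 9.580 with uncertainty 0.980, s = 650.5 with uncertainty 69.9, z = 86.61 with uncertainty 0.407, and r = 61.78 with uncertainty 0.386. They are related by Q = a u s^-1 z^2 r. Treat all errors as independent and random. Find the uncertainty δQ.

For a monomial Q ∝ a, u, s^-1, z^2, r, fractional errors add in quadrature:
  (1·δa/a)² = (1×0.114)² = 0.0130;  (1·δu/u)² = (1×0.102)² = 0.0105;  (-1·δs/s)² = (-1×0.107)² = 0.0115;  (2·δz/z)² = (2×0.00470)² = 8.83e-05;  (1·δr/r)² = (1×0.00625)² = 3.9e-05
δQ/Q = √(0.0351) = 0.187
Q = 634600, so δQ = 0.187 × 634600 = 1.19e+05.

1.19e+05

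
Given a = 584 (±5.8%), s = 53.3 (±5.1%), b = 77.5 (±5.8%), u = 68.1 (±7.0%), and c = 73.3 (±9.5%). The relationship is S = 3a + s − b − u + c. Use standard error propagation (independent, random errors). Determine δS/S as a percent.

5.89%

For a sum/difference, combine absolute errors in quadrature:
  (3·δa)² = 10300;  (δs)² = 7.39;  (δb)² = 20.2;  (δu)² = 22.7;  (δc)² = 48.5
δS = √(10400) = 102
S = 1730, so δS/S = 102/1730 = 0.0589.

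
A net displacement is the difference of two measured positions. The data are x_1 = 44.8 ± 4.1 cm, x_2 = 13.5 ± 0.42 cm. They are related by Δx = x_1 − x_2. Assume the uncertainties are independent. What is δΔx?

4.12 cm

For a sum/difference, combine absolute errors in quadrature:
  (δx_1)² = 16.8;  (δx_2)² = 0.176
δΔx = √(17.0) = 4.12 cm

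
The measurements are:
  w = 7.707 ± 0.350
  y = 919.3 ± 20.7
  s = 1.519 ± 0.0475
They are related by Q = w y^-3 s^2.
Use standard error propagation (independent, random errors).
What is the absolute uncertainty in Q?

2.35e-09

Products/powers → add relative errors in quadrature, weighted by exponent:
  (1·δw/w)² = (1×0.0454)² = 0.00206;  (-3·δy/y)² = (-3×0.0225)² = 0.00456;  (2·δs/s)² = (2×0.0313)² = 0.00391
δQ/Q = √(0.0105) = 0.103
Q = 2.289e-08, so δQ = 0.103 × 2.289e-08 = 2.35e-09.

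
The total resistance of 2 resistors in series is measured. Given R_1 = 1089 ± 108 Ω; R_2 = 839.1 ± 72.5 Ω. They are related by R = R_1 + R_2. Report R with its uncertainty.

1928 ± 130 Ω

For a sum/difference, combine absolute errors in quadrature:
  (δR_1)² = 11700;  (δR_2)² = 5260
δR = √(16900) = 130 Ω
R = 1928 Ω.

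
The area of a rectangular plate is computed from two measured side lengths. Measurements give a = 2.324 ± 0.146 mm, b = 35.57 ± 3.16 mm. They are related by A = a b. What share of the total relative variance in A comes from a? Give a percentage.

(δA/A)² = (1·δa/a)² + (1·δb/b)²
  a term: (1×0.0628)² = 0.00395
  b term: (1×0.0888)² = 0.00789
Total = 0.0118. Share from a = 0.00395/0.0118 = 0.333.

33.3%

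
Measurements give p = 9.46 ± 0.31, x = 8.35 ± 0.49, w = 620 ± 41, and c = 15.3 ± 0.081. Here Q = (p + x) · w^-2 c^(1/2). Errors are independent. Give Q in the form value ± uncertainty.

(1.81 ± 0.247) × 10^-4

Let u = p + x = 17.8. δu = √(δp² + δx²) = √(0.0961 + 0.240) = 0.580, so δu/u = 0.0326.
Q is then a monomial in u, w, c:
δQ/Q = √((δu/u)² + (-2·δw/w)² + (½·δc/c)²) = √(0.00106 + 0.0175 + 7.01e-06) = 0.136
Q = 0.000181, so δQ = 0.136 × 0.000181 = 2.47e-05.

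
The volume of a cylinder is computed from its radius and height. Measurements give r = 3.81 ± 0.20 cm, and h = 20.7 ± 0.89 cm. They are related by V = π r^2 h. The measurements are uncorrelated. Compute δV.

107 cm^3

Products/powers → add relative errors in quadrature, weighted by exponent:
  (2·δr/r)² = (2×0.0525)² = 0.0110;  (1·δh/h)² = (1×0.0430)² = 0.00185
δV/V = √(0.0129) = 0.113
V = 944 cm^3, so δV = 0.113 × 944 = 107 cm^3.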